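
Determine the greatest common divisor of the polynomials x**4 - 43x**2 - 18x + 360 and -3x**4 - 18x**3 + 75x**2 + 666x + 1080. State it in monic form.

x**3 + 3x**2 - 34x - 120

By polynomial division,
  x**4 - 43x**2 - 18x + 360 = (-1/3)(-3x**4 - 18x**3 + 75x**2 + 666x + 1080) + (-6x**3 - 18x**2 + 204x + 720)
  -3x**4 - 18x**3 + 75x**2 + 666x + 1080 = ((1/2)x + 3/2)(-6x**3 - 18x**2 + 204x + 720) + (0)
Last nonzero remainder: -6x**3 - 18x**2 + 204x + 720. Dividing through by -6 gives the monic gcd x**3 + 3x**2 - 34x - 120.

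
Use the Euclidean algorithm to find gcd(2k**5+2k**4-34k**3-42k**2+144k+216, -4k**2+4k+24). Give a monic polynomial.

k**2-k-6

Euclidean algorithm in ℚ[k]:
  2k**5+2k**4-34k**3-42k**2+144k+216 = (-(1/2)k**3-k**2+(9/2)k+9)(-4k**2+4k+24) + (0)
Last nonzero remainder: -4k**2+4k+24. Dividing through by -4 gives the monic gcd k**2-k-6.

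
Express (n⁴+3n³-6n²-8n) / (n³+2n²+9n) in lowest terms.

Apply the Euclidean algorithm:
  n⁴+3n³-6n²-8n = (n+1)(n³+2n²+9n) + (-17n²-17n)
  n³+2n²+9n = (-(1/17)n-1/17)(-17n²-17n) + (8n)
  -17n²-17n = (-(17/8)n-17/8)(8n) + (0)
Last nonzero remainder: 8n. Dividing through by 8 gives the monic gcd n.
Cancel n from numerator and denominator to get the reduced form.

(n³+3n²-6n-8)/(n²+2n+9)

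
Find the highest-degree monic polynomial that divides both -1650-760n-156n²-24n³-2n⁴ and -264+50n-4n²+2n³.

Repeated division with remainder:
  -2n⁴-24n³-156n²-760n-1650 = (-n-14)(2n³-4n²+50n-264) + (-162n²-324n-5346)
  2n³-4n²+50n-264 = (-(1/81)n+4/81)(-162n²-324n-5346) + (0)
Last nonzero remainder: -162n²-324n-5346. Dividing through by -162 gives the monic gcd n²+2n+33.

33+2n+n²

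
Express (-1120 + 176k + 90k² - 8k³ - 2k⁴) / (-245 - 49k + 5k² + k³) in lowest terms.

(-32 + 16k - 2k²)/(-7 + k)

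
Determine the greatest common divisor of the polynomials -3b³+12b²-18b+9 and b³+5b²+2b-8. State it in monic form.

b-1

Apply the Euclidean algorithm:
  -3b³+12b²-18b+9 = (-3)(b³+5b²+2b-8) + (27b²-12b-15)
  b³+5b²+2b-8 = ((1/27)b+49/243)(27b²-12b-15) + ((403/81)b-403/81)
  27b²-12b-15 = ((2187/403)b+1215/403)((403/81)b-403/81) + (0)
Last nonzero remainder: (403/81)b-403/81. Dividing through by 403/81 gives the monic gcd b-1.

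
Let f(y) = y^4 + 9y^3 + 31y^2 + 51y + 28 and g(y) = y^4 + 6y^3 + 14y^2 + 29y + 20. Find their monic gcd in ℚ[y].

y^2 + 5y + 4

By polynomial division,
  y^4 + 9y^3 + 31y^2 + 51y + 28 = (y^4 + 6y^3 + 14y^2 + 29y + 20) + (3y^3 + 17y^2 + 22y + 8)
  y^4 + 6y^3 + 14y^2 + 29y + 20 = ((1/3)y + 1/9)(3y^3 + 17y^2 + 22y + 8) + ((43/9)y^2 + (215/9)y + 172/9)
  3y^3 + 17y^2 + 22y + 8 = ((27/43)y + 18/43)((43/9)y^2 + (215/9)y + 172/9) + (0)
Last nonzero remainder: (43/9)y^2 + (215/9)y + 172/9. Dividing through by 43/9 gives the monic gcd y^2 + 5y + 4.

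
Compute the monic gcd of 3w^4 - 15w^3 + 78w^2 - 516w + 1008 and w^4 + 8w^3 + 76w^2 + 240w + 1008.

By polynomial division,
  3w^4 - 15w^3 + 78w^2 - 516w + 1008 = (3)(w^4 + 8w^3 + 76w^2 + 240w + 1008) + (-39w^3 - 150w^2 - 1236w - 2016)
  w^4 + 8w^3 + 76w^2 + 240w + 1008 = (-(1/39)w - 18/169)(-39w^3 - 150w^2 - 1236w - 2016) + ((4788/169)w^2 + (9576/169)w + 134064/169)
  -39w^3 - 150w^2 - 1236w - 2016 = (-(2197/1596)w - 338/133)((4788/169)w^2 + (9576/169)w + 134064/169) + (0)
Last nonzero remainder: (4788/169)w^2 + (9576/169)w + 134064/169. Dividing through by 4788/169 gives the monic gcd w^2 + 2w + 28.

w^2 + 2w + 28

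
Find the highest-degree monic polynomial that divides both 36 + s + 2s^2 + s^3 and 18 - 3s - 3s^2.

1

Apply the Euclidean algorithm:
  s^3 + 2s^2 + s + 36 = (-(1/3)s - 1/3)(-3s^2 - 3s + 18) + (6s + 42)
  -3s^2 - 3s + 18 = (-(1/2)s + 3)(6s + 42) + (-108)
  6s + 42 = (-(1/18)s - 7/18)(-108) + (0)
The last nonzero remainder is the constant -108, so the polynomials are coprime and gcd = 1.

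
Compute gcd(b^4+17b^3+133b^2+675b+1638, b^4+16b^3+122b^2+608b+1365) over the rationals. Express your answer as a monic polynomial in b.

b^3+11b^2+67b+273

By polynomial division,
  b^4+17b^3+133b^2+675b+1638 = (b^4+16b^3+122b^2+608b+1365) + (b^3+11b^2+67b+273)
  b^4+16b^3+122b^2+608b+1365 = (b+5)(b^3+11b^2+67b+273) + (0)
The last nonzero remainder b^3+11b^2+67b+273 is already monic.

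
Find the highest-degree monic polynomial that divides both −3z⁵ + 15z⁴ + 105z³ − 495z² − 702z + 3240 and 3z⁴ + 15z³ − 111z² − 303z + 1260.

z³ − 2z² − 23z + 60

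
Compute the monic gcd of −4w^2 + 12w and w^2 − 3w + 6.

By polynomial division,
  −4w^2 + 12w = (−4)(w^2 − 3w + 6) + (24)
  w^2 − 3w + 6 = ((1/24)w^2 − (1/8)w + 1/4)(24) + (0)
The last nonzero remainder is the constant 24, so the polynomials are coprime and gcd = 1.

1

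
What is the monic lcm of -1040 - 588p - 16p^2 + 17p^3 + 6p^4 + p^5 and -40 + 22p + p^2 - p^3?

Euclidean algorithm in ℚ[p]:
  p^5 + 6p^4 + 17p^3 - 16p^2 - 588p - 1040 = (-p^2 - 7p - 46)(-p^3 + p^2 + 22p - 40) + (144p^2 + 144p - 2880)
  -p^3 + p^2 + 22p - 40 = (-(1/144)p + 1/72)(144p^2 + 144p - 2880) + (0)
Last nonzero remainder: 144p^2 + 144p - 2880. Dividing through by 144 gives the monic gcd p^2 + p - 20.
Then lcm(f, g) = f·g / gcd(f, g); expanding and making the result monic gives the answer.

2080 + 136p - 556p^2 - 50p^3 + 5p^4 + 4p^5 + p^6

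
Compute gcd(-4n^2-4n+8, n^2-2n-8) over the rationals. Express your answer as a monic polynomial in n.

n+2

Repeated division with remainder:
  -4n^2-4n+8 = (-4)(n^2-2n-8) + (-12n-24)
  n^2-2n-8 = (-(1/12)n+1/3)(-12n-24) + (0)
Last nonzero remainder: -12n-24. Dividing through by -12 gives the monic gcd n+2.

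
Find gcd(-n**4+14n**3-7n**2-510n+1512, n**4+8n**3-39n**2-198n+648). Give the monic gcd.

Euclidean algorithm in ℚ[n]:
  -n**4+14n**3-7n**2-510n+1512 = (-1)(n**4+8n**3-39n**2-198n+648) + (22n**3-46n**2-708n+2160)
  n**4+8n**3-39n**2-198n+648 = ((1/22)n+111/242)(22n**3-46n**2-708n+2160) + ((1728/121)n**2+(3456/121)n-41472/121)
  22n**3-46n**2-708n+2160 = ((1331/864)n-605/96)((1728/121)n**2+(3456/121)n-41472/121) + (0)
Last nonzero remainder: (1728/121)n**2+(3456/121)n-41472/121. Dividing through by 1728/121 gives the monic gcd n**2+2n-24.

n**2+2n-24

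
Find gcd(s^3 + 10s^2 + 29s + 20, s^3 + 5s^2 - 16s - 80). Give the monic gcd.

s^2 + 9s + 20

By polynomial division,
  s^3 + 10s^2 + 29s + 20 = (s^3 + 5s^2 - 16s - 80) + (5s^2 + 45s + 100)
  s^3 + 5s^2 - 16s - 80 = ((1/5)s - 4/5)(5s^2 + 45s + 100) + (0)
Last nonzero remainder: 5s^2 + 45s + 100. Dividing through by 5 gives the monic gcd s^2 + 9s + 20.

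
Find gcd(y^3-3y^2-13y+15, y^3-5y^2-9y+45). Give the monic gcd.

y^2-2y-15

By polynomial division,
  y^3-3y^2-13y+15 = (y^3-5y^2-9y+45) + (2y^2-4y-30)
  y^3-5y^2-9y+45 = ((1/2)y-3/2)(2y^2-4y-30) + (0)
Last nonzero remainder: 2y^2-4y-30. Dividing through by 2 gives the monic gcd y^2-2y-15.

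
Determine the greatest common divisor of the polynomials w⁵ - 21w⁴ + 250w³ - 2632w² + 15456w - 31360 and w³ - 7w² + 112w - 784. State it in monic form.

Euclidean algorithm in ℚ[w]:
  w⁵ - 21w⁴ + 250w³ - 2632w² + 15456w - 31360 = (w² - 14w + 40)(w³ - 7w² + 112w - 784) + (0)
The last nonzero remainder w³ - 7w² + 112w - 784 is already monic.

w³ - 7w² + 112w - 784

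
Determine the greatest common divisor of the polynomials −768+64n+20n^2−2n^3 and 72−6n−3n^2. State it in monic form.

Apply the Euclidean algorithm:
  −2n^3+20n^2+64n−768 = ((2/3)n−8)(−3n^2−6n+72) + (−32n−192)
  −3n^2−6n+72 = ((3/32)n−3/8)(−32n−192) + (0)
Last nonzero remainder: −32n−192. Dividing through by −32 gives the monic gcd n+6.

6+n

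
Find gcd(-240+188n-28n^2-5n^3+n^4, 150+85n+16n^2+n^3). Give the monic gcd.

6+n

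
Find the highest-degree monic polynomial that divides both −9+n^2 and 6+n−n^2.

Apply the Euclidean algorithm:
  n^2−9 = (−1)(−n^2+n+6) + (n−3)
  −n^2+n+6 = (−n−2)(n−3) + (0)
The last nonzero remainder n−3 is already monic.

−3+n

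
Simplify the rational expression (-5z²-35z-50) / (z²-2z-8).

(-5z-25)/(z-4)

Apply the Euclidean algorithm:
  -5z²-35z-50 = (-5)(z²-2z-8) + (-45z-90)
  z²-2z-8 = (-(1/45)z+4/45)(-45z-90) + (0)
Last nonzero remainder: -45z-90. Dividing through by -45 gives the monic gcd z+2.
Cancel z+2 from numerator and denominator to get the reduced form.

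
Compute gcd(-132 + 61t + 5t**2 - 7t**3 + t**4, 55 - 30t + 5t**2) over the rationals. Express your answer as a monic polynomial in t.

11 - 6t + t**2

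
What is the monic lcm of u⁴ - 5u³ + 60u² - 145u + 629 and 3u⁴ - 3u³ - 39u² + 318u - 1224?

u⁶ - 3u⁵ + 26u⁴ + 95u³ - 1101u² + 4738u - 15096

Apply the Euclidean algorithm:
  u⁴ - 5u³ + 60u² - 145u + 629 = (1/3)(3u⁴ - 3u³ - 39u² + 318u - 1224) + (-4u³ + 73u² - 251u + 1037)
  3u⁴ - 3u³ - 39u² + 318u - 1224 = (-(3/4)u - 207/16)(-4u³ + 73u² - 251u + 1037) + ((11475/16)u² - (34425/16)u + 195075/16)
  -4u³ + 73u² - 251u + 1037 = (-(64/11475)u + 976/11475)((11475/16)u² - (34425/16)u + 195075/16) + (0)
Last nonzero remainder: (11475/16)u² - (34425/16)u + 195075/16. Dividing through by 11475/16 gives the monic gcd u² - 3u + 17.
Then lcm(f, g) = f·g / gcd(f, g); expanding and making the result monic gives the answer.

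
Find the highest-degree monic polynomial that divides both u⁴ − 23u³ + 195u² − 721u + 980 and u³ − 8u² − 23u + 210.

u − 7

By polynomial division,
  u⁴ − 23u³ + 195u² − 721u + 980 = (u − 15)(u³ − 8u² − 23u + 210) + (98u² − 1276u + 4130)
  u³ − 8u² − 23u + 210 = ((1/98)u + 123/2401)(98u² − 1276u + 4130) + ((540/2401)u − 540/343)
  98u² − 1276u + 4130 = ((117649/270)u − 141659/54)((540/2401)u − 540/343) + (0)
Last nonzero remainder: (540/2401)u − 540/343. Dividing through by 540/2401 gives the monic gcd u − 7.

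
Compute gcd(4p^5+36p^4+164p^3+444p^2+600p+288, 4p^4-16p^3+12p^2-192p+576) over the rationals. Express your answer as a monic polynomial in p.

p^2+3p+12

By polynomial division,
  4p^5+36p^4+164p^3+444p^2+600p+288 = (p+13)(4p^4-16p^3+12p^2-192p+576) + (360p^3+480p^2+2520p-7200)
  4p^4-16p^3+12p^2-192p+576 = ((1/90)p-8/135)(360p^3+480p^2+2520p-7200) + ((112/9)p^2+(112/3)p+448/3)
  360p^3+480p^2+2520p-7200 = ((405/14)p-675/14)((112/9)p^2+(112/3)p+448/3) + (0)
Last nonzero remainder: (112/9)p^2+(112/3)p+448/3. Dividing through by 112/9 gives the monic gcd p^2+3p+12.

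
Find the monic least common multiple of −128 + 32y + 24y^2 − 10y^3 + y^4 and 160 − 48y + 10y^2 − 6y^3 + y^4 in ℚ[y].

Repeated division with remainder:
  y^4 − 10y^3 + 24y^2 + 32y − 128 = (y^4 − 6y^3 + 10y^2 − 48y + 160) + (−4y^3 + 14y^2 + 80y − 288)
  y^4 − 6y^3 + 10y^2 − 48y + 160 = (−(1/4)y + 5/8)(−4y^3 + 14y^2 + 80y − 288) + ((85/4)y^2 − 170y + 340)
  −4y^3 + 14y^2 + 80y − 288 = (−(16/85)y − 72/85)((85/4)y^2 − 170y + 340) + (0)
Last nonzero remainder: (85/4)y^2 − 170y + 340. Dividing through by 85/4 gives the monic gcd y^2 − 8y + 16.
Then lcm(f, g) = f·g / gcd(f, g); expanding and making the result monic gives the answer.

−1280 + 64y + 176y^2 − 20y^3 + 14y^4 − 8y^5 + y^6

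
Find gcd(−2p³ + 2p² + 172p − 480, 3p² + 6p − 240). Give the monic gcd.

By polynomial division,
  −2p³ + 2p² + 172p − 480 = (−(2/3)p + 2)(3p² + 6p − 240) + (0)
Last nonzero remainder: 3p² + 6p − 240. Dividing through by 3 gives the monic gcd p² + 2p − 80.

p² + 2p − 80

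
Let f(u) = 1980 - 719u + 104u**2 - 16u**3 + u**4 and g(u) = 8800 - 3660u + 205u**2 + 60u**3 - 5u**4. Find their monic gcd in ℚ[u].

By polynomial division,
  u**4 - 16u**3 + 104u**2 - 719u + 1980 = (-1/5)(-5u**4 + 60u**3 + 205u**2 - 3660u + 8800) + (-4u**3 + 145u**2 - 1451u + 3740)
  -5u**4 + 60u**3 + 205u**2 - 3660u + 8800 = ((5/4)u + 485/16)(-4u**3 + 145u**2 - 1451u + 3740) + (-(38025/16)u**2 + (570375/16)u - 418275/4)
  -4u**3 + 145u**2 - 1451u + 3740 = ((64/38025)u - 272/7605)(-(38025/16)u**2 + (570375/16)u - 418275/4) + (0)
Last nonzero remainder: -(38025/16)u**2 + (570375/16)u - 418275/4. Dividing through by -38025/16 gives the monic gcd u**2 - 15u + 44.

44 - 15u + u**2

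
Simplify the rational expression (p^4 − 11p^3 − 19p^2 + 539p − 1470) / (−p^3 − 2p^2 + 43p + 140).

(−p^3 + 4p^2 + 47p − 210)/(p^2 + 9p + 20)

By polynomial division,
  p^4 − 11p^3 − 19p^2 + 539p − 1470 = (−p + 13)(−p^3 − 2p^2 + 43p + 140) + (50p^2 + 120p − 3290)
  −p^3 − 2p^2 + 43p + 140 = (−(1/50)p + 1/125)(50p^2 + 120p − 3290) + (−(594/25)p + 4158/25)
  50p^2 + 120p − 3290 = (−(625/297)p − 5875/297)(−(594/25)p + 4158/25) + (0)
Last nonzero remainder: −(594/25)p + 4158/25. Dividing through by −594/25 gives the monic gcd p − 7.
Cancel p − 7 from numerator and denominator to get the reduced form.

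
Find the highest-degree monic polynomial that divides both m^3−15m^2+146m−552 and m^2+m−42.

Euclidean algorithm in ℚ[m]:
  m^3−15m^2+146m−552 = (m−16)(m^2+m−42) + (204m−1224)
  m^2+m−42 = ((1/204)m+7/204)(204m−1224) + (0)
Last nonzero remainder: 204m−1224. Dividing through by 204 gives the monic gcd m−6.

m−6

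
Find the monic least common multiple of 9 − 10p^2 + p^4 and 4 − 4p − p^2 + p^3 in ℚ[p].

−36 + 49p^2 − 14p^4 + p^6

By polynomial division,
  p^4 − 10p^2 + 9 = (p + 1)(p^3 − p^2 − 4p + 4) + (−5p^2 + 5)
  p^3 − p^2 − 4p + 4 = (−(1/5)p + 1/5)(−5p^2 + 5) + (−3p + 3)
  −5p^2 + 5 = ((5/3)p + 5/3)(−3p + 3) + (0)
Last nonzero remainder: −3p + 3. Dividing through by −3 gives the monic gcd p − 1.
Then lcm(f, g) = f·g / gcd(f, g); expanding and making the result monic gives the answer.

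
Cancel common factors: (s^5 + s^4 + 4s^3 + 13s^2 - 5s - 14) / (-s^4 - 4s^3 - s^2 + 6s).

Repeated division with remainder:
  s^5 + s^4 + 4s^3 + 13s^2 - 5s - 14 = (-s + 3)(-s^4 - 4s^3 - s^2 + 6s) + (15s^3 + 22s^2 - 23s - 14)
  -s^4 - 4s^3 - s^2 + 6s = (-(1/15)s - 38/225)(15s^3 + 22s^2 - 23s - 14) + ((266/225)s^2 + (266/225)s - 532/225)
  15s^3 + 22s^2 - 23s - 14 = ((3375/266)s + 225/38)((266/225)s^2 + (266/225)s - 532/225) + (0)
Last nonzero remainder: (266/225)s^2 + (266/225)s - 532/225. Dividing through by 266/225 gives the monic gcd s^2 + s - 2.
Cancel s^2 + s - 2 from numerator and denominator to get the reduced form.

(-s^3 - 6s - 7)/(s^2 + 3s)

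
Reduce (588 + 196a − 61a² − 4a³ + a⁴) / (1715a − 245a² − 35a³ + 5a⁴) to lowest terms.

By polynomial division,
  a⁴ − 4a³ − 61a² + 196a + 588 = (1/5)(5a⁴ − 35a³ − 245a² + 1715a) + (3a³ − 12a² − 147a + 588)
  5a⁴ − 35a³ − 245a² + 1715a = ((5/3)a − 5)(3a³ − 12a² − 147a + 588) + (−60a² + 2940)
  3a³ − 12a² − 147a + 588 = (−(1/20)a + 1/5)(−60a² + 2940) + (0)
Last nonzero remainder: −60a² + 2940. Dividing through by −60 gives the monic gcd a² − 49.
Cancel a² − 49 from numerator and denominator to get the reduced form.

(−12 − 4a + a²)/(−35a + 5a²)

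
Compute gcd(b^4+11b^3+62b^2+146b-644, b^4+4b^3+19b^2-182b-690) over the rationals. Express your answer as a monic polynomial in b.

b^2+6b+46

Repeated division with remainder:
  b^4+11b^3+62b^2+146b-644 = (b^4+4b^3+19b^2-182b-690) + (7b^3+43b^2+328b+46)
  b^4+4b^3+19b^2-182b-690 = ((1/7)b-15/49)(7b^3+43b^2+328b+46) + (-(720/49)b^2-(4320/49)b-33120/49)
  7b^3+43b^2+328b+46 = (-(343/720)b-49/720)(-(720/49)b^2-(4320/49)b-33120/49) + (0)
Last nonzero remainder: -(720/49)b^2-(4320/49)b-33120/49. Dividing through by -720/49 gives the monic gcd b^2+6b+46.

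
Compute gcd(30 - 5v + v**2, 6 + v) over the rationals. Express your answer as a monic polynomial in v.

1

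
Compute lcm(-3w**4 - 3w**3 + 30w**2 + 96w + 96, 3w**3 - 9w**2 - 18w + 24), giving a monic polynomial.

w**5 - 11w**3 - 22w**2 + 32

Apply the Euclidean algorithm:
  -3w**4 - 3w**3 + 30w**2 + 96w + 96 = (-w - 4)(3w**3 - 9w**2 - 18w + 24) + (-24w**2 + 48w + 192)
  3w**3 - 9w**2 - 18w + 24 = (-(1/8)w + 1/8)(-24w**2 + 48w + 192) + (0)
Last nonzero remainder: -24w**2 + 48w + 192. Dividing through by -24 gives the monic gcd w**2 - 2w - 8.
Then lcm(f, g) = f·g / gcd(f, g); expanding and making the result monic gives the answer.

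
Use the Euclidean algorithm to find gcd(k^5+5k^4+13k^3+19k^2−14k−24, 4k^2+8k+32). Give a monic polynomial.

k^2+2k+8

Apply the Euclidean algorithm:
  k^5+5k^4+13k^3+19k^2−14k−24 = ((1/4)k^3+(3/4)k^2−(1/4)k−3/4)(4k^2+8k+32) + (0)
Last nonzero remainder: 4k^2+8k+32. Dividing through by 4 gives the monic gcd k^2+2k+8.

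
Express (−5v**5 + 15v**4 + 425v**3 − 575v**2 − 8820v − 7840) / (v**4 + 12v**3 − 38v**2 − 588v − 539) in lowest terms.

(−5v**2 + 20v + 160)/(v + 11)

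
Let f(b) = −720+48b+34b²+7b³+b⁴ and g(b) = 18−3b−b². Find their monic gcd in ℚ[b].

−18+3b+b²

By polynomial division,
  b⁴+7b³+34b²+48b−720 = (−b²−4b−40)(−b²−3b+18) + (0)
Last nonzero remainder: −b²−3b+18. Dividing through by −1 gives the monic gcd b²+3b−18.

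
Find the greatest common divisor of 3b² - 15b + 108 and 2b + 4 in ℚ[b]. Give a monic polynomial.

1

Repeated division with remainder:
  3b² - 15b + 108 = ((3/2)b - 21/2)(2b + 4) + (150)
  2b + 4 = ((1/75)b + 2/75)(150) + (0)
The last nonzero remainder is the constant 150, so the polynomials are coprime and gcd = 1.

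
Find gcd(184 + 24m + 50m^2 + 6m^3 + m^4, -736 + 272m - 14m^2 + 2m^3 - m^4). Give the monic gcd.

46 + 6m + m^2

Euclidean algorithm in ℚ[m]:
  m^4 + 6m^3 + 50m^2 + 24m + 184 = (-1)(-m^4 + 2m^3 - 14m^2 + 272m - 736) + (8m^3 + 36m^2 + 296m - 552)
  -m^4 + 2m^3 - 14m^2 + 272m - 736 = (-(1/8)m + 13/16)(8m^3 + 36m^2 + 296m - 552) + (-(25/4)m^2 - (75/2)m - 575/2)
  8m^3 + 36m^2 + 296m - 552 = (-(32/25)m + 48/25)(-(25/4)m^2 - (75/2)m - 575/2) + (0)
Last nonzero remainder: -(25/4)m^2 - (75/2)m - 575/2. Dividing through by -25/4 gives the monic gcd m^2 + 6m + 46.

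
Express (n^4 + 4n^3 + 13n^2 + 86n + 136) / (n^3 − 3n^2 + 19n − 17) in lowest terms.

(n^2 + 6n + 8)/(n − 1)

Apply the Euclidean algorithm:
  n^4 + 4n^3 + 13n^2 + 86n + 136 = (n + 7)(n^3 − 3n^2 + 19n − 17) + (15n^2 − 30n + 255)
  n^3 − 3n^2 + 19n − 17 = ((1/15)n − 1/15)(15n^2 − 30n + 255) + (0)
Last nonzero remainder: 15n^2 − 30n + 255. Dividing through by 15 gives the monic gcd n^2 − 2n + 17.
Cancel n^2 − 2n + 17 from numerator and denominator to get the reduced form.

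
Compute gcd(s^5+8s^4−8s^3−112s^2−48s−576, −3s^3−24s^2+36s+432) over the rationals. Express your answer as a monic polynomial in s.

Euclidean algorithm in ℚ[s]:
  s^5+8s^4−8s^3−112s^2−48s−576 = (−(1/3)s^2−4/3)(−3s^3−24s^2+36s+432) + (0)
Last nonzero remainder: −3s^3−24s^2+36s+432. Dividing through by −3 gives the monic gcd s^3+8s^2−12s−144.

s^3+8s^2−12s−144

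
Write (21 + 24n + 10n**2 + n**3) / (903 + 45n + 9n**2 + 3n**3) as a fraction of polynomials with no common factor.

(3 + 3n + n**2)/(129 - 12n + 3n**2)

By polynomial division,
  n**3 + 10n**2 + 24n + 21 = (1/3)(3n**3 + 9n**2 + 45n + 903) + (7n**2 + 9n - 280)
  3n**3 + 9n**2 + 45n + 903 = ((3/7)n + 36/49)(7n**2 + 9n - 280) + ((7761/49)n + 7761/7)
  7n**2 + 9n - 280 = ((343/7761)n - 1960/7761)((7761/49)n + 7761/7) + (0)
Last nonzero remainder: (7761/49)n + 7761/7. Dividing through by 7761/49 gives the monic gcd n + 7.
Cancel n + 7 from numerator and denominator to get the reduced form.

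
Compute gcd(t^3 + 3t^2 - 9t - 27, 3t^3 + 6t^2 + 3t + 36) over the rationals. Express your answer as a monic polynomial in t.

Apply the Euclidean algorithm:
  t^3 + 3t^2 - 9t - 27 = (1/3)(3t^3 + 6t^2 + 3t + 36) + (t^2 - 10t - 39)
  3t^3 + 6t^2 + 3t + 36 = (3t + 36)(t^2 - 10t - 39) + (480t + 1440)
  t^2 - 10t - 39 = ((1/480)t - 13/480)(480t + 1440) + (0)
Last nonzero remainder: 480t + 1440. Dividing through by 480 gives the monic gcd t + 3.

t + 3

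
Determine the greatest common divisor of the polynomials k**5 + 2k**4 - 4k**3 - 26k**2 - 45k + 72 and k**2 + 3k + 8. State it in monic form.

k**2 + 3k + 8

Apply the Euclidean algorithm:
  k**5 + 2k**4 - 4k**3 - 26k**2 - 45k + 72 = (k**3 - k**2 - 9k + 9)(k**2 + 3k + 8) + (0)
The last nonzero remainder k**2 + 3k + 8 is already monic.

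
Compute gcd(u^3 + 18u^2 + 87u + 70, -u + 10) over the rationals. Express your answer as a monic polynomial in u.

1

Repeated division with remainder:
  u^3 + 18u^2 + 87u + 70 = (-u^2 - 28u - 367)(-u + 10) + (3740)
  -u + 10 = (-(1/3740)u + 1/374)(3740) + (0)
The last nonzero remainder is the constant 3740, so the polynomials are coprime and gcd = 1.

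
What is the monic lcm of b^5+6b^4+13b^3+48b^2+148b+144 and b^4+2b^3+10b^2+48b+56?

Apply the Euclidean algorithm:
  b^5+6b^4+13b^3+48b^2+148b+144 = (b+4)(b^4+2b^3+10b^2+48b+56) + (-5b^3-40b^2-100b-80)
  b^4+2b^3+10b^2+48b+56 = (-(1/5)b+6/5)(-5b^3-40b^2-100b-80) + (38b^2+152b+152)
  -5b^3-40b^2-100b-80 = (-(5/38)b-10/19)(38b^2+152b+152) + (0)
Last nonzero remainder: 38b^2+152b+152. Dividing through by 38 gives the monic gcd b^2+4b+4.
Then lcm(f, g) = f·g / gcd(f, g); expanding and making the result monic gives the answer.

b^7+4b^6+15b^5+106b^4+234b^3+520b^2+1784b+2016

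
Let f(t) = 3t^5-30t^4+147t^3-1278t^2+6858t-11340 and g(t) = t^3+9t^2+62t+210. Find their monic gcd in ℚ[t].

t^2+4t+42

Euclidean algorithm in ℚ[t]:
  3t^5-30t^4+147t^3-1278t^2+6858t-11340 = (3t^2-57t+474)(t^3+9t^2+62t+210) + (-2640t^2-10560t-110880)
  t^3+9t^2+62t+210 = (-(1/2640)t-1/528)(-2640t^2-10560t-110880) + (0)
Last nonzero remainder: -2640t^2-10560t-110880. Dividing through by -2640 gives the monic gcd t^2+4t+42.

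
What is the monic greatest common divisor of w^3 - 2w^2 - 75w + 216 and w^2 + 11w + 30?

1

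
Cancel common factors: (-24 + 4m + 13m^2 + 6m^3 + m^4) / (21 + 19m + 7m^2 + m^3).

(-8 + 4m + 3m^2 + m^3)/(7 + 4m + m^2)

By polynomial division,
  m^4 + 6m^3 + 13m^2 + 4m - 24 = (m - 1)(m^3 + 7m^2 + 19m + 21) + (m^2 + 2m - 3)
  m^3 + 7m^2 + 19m + 21 = (m + 5)(m^2 + 2m - 3) + (12m + 36)
  m^2 + 2m - 3 = ((1/12)m - 1/12)(12m + 36) + (0)
Last nonzero remainder: 12m + 36. Dividing through by 12 gives the monic gcd m + 3.
Cancel m + 3 from numerator and denominator to get the reduced form.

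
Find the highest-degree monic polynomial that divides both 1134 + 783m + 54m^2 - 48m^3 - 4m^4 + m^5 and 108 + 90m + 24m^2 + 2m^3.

By polynomial division,
  m^5 - 4m^4 - 48m^3 + 54m^2 + 783m + 1134 = ((1/2)m^2 - 8m + 99/2)(2m^3 + 24m^2 + 90m + 108) + (-468m^2 - 2808m - 4212)
  2m^3 + 24m^2 + 90m + 108 = (-(1/234)m - 1/39)(-468m^2 - 2808m - 4212) + (0)
Last nonzero remainder: -468m^2 - 2808m - 4212. Dividing through by -468 gives the monic gcd m^2 + 6m + 9.

9 + 6m + m^2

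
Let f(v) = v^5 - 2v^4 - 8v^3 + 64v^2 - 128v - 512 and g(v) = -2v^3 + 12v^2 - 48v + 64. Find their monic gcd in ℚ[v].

Apply the Euclidean algorithm:
  v^5 - 2v^4 - 8v^3 + 64v^2 - 128v - 512 = (-(1/2)v^2 - 2v + 4)(-2v^3 + 12v^2 - 48v + 64) + (-48v^2 + 192v - 768)
  -2v^3 + 12v^2 - 48v + 64 = ((1/24)v - 1/12)(-48v^2 + 192v - 768) + (0)
Last nonzero remainder: -48v^2 + 192v - 768. Dividing through by -48 gives the monic gcd v^2 - 4v + 16.

v^2 - 4v + 16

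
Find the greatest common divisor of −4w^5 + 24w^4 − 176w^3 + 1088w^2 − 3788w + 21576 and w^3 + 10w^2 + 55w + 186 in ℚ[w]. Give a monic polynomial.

Apply the Euclidean algorithm:
  −4w^5 + 24w^4 − 176w^3 + 1088w^2 − 3788w + 21576 = (−4w^2 + 64w − 596)(w^3 + 10w^2 + 55w + 186) + (4272w^2 + 17088w + 132432)
  w^3 + 10w^2 + 55w + 186 = ((1/4272)w + 1/712)(4272w^2 + 17088w + 132432) + (0)
Last nonzero remainder: 4272w^2 + 17088w + 132432. Dividing through by 4272 gives the monic gcd w^2 + 4w + 31.

w^2 + 4w + 31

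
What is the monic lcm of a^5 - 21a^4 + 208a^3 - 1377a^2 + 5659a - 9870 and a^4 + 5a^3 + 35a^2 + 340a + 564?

a^7 - 13a^6 + 52a^5 + 35a^4 - 2861a^3 + 18878a^2 - 11052a - 118440

Apply the Euclidean algorithm:
  a^5 - 21a^4 + 208a^3 - 1377a^2 + 5659a - 9870 = (a - 26)(a^4 + 5a^3 + 35a^2 + 340a + 564) + (303a^3 - 807a^2 + 13935a + 4794)
  a^4 + 5a^3 + 35a^2 + 340a + 564 = ((1/303)a + 258/10201)(303a^3 - 807a^2 + 13935a + 4794) + ((96096/10201)a^2 - (288288/10201)a + 4516512/10201)
  303a^3 - 807a^2 + 13935a + 4794 = ((1030301/32032)a + 173417/16016)((96096/10201)a^2 - (288288/10201)a + 4516512/10201) + (0)
Last nonzero remainder: (96096/10201)a^2 - (288288/10201)a + 4516512/10201. Dividing through by 96096/10201 gives the monic gcd a^2 - 3a + 47.
Then lcm(f, g) = f·g / gcd(f, g); expanding and making the result monic gives the answer.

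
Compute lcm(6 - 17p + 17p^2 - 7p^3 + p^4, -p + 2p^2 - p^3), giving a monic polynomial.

Euclidean algorithm in ℚ[p]:
  p^4 - 7p^3 + 17p^2 - 17p + 6 = (-p + 5)(-p^3 + 2p^2 - p) + (6p^2 - 12p + 6)
  -p^3 + 2p^2 - p = (-(1/6)p)(6p^2 - 12p + 6) + (0)
Last nonzero remainder: 6p^2 - 12p + 6. Dividing through by 6 gives the monic gcd p^2 - 2p + 1.
Then lcm(f, g) = f·g / gcd(f, g); expanding and making the result monic gives the answer.

6p - 17p^2 + 17p^3 - 7p^4 + p^5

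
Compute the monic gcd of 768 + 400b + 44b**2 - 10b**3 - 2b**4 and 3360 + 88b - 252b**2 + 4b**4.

By polynomial division,
  -2b**4 - 10b**3 + 44b**2 + 400b + 768 = (-1/2)(4b**4 - 252b**2 + 88b + 3360) + (-10b**3 - 82b**2 + 444b + 2448)
  4b**4 - 252b**2 + 88b + 3360 = (-(2/5)b + 82/25)(-10b**3 - 82b**2 + 444b + 2448) + ((4864/25)b**2 - (9728/25)b - 116736/25)
  -10b**3 - 82b**2 + 444b + 2448 = (-(125/2432)b - 1275/2432)((4864/25)b**2 - (9728/25)b - 116736/25) + (0)
Last nonzero remainder: (4864/25)b**2 - (9728/25)b - 116736/25. Dividing through by 4864/25 gives the monic gcd b**2 - 2b - 24.

-24 - 2b + b**2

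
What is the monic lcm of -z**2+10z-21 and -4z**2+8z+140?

z**3-5z**2-29z+105

Euclidean algorithm in ℚ[z]:
  -z**2+10z-21 = (1/4)(-4z**2+8z+140) + (8z-56)
  -4z**2+8z+140 = (-(1/2)z-5/2)(8z-56) + (0)
Last nonzero remainder: 8z-56. Dividing through by 8 gives the monic gcd z-7.
Then lcm(f, g) = f·g / gcd(f, g); expanding and making the result monic gives the answer.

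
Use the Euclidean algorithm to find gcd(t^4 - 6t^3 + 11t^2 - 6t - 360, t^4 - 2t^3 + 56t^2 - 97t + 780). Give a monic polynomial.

t^2 - 3t + 20

Repeated division with remainder:
  t^4 - 6t^3 + 11t^2 - 6t - 360 = (t^4 - 2t^3 + 56t^2 - 97t + 780) + (-4t^3 - 45t^2 + 91t - 1140)
  t^4 - 2t^3 + 56t^2 - 97t + 780 = (-(1/4)t + 53/16)(-4t^3 - 45t^2 + 91t - 1140) + ((3645/16)t^2 - (10935/16)t + 18225/4)
  -4t^3 - 45t^2 + 91t - 1140 = (-(64/3645)t - 304/1215)((3645/16)t^2 - (10935/16)t + 18225/4) + (0)
Last nonzero remainder: (3645/16)t^2 - (10935/16)t + 18225/4. Dividing through by 3645/16 gives the monic gcd t^2 - 3t + 20.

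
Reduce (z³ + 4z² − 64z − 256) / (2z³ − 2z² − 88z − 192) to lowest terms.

(z + 8)/(2z + 6)

By polynomial division,
  z³ + 4z² − 64z − 256 = (1/2)(2z³ − 2z² − 88z − 192) + (5z² − 20z − 160)
  2z³ − 2z² − 88z − 192 = ((2/5)z + 6/5)(5z² − 20z − 160) + (0)
Last nonzero remainder: 5z² − 20z − 160. Dividing through by 5 gives the monic gcd z² − 4z − 32.
Cancel z² − 4z − 32 from numerator and denominator to get the reduced form.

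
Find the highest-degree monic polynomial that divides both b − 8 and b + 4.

1

Euclidean algorithm in ℚ[b]:
  b − 8 = (b + 4) + (−12)
  b + 4 = (−(1/12)b − 1/3)(−12) + (0)
The last nonzero remainder is the constant −12, so the polynomials are coprime and gcd = 1.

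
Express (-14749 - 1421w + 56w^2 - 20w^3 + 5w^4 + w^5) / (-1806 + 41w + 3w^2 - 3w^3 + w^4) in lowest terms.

(49 + 14w + w^2)/(6 + w)

Apply the Euclidean algorithm:
  w^5 + 5w^4 - 20w^3 + 56w^2 - 1421w - 14749 = (w + 8)(w^4 - 3w^3 + 3w^2 + 41w - 1806) + (w^3 - 9w^2 + 57w - 301)
  w^4 - 3w^3 + 3w^2 + 41w - 1806 = (w + 6)(w^3 - 9w^2 + 57w - 301) + (0)
The last nonzero remainder w^3 - 9w^2 + 57w - 301 is already monic.
Cancel w^3 - 9w^2 + 57w - 301 from numerator and denominator to get the reduced form.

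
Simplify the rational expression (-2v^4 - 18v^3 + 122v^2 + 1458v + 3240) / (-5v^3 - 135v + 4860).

(2v^3 + 36v^2 + 202v + 360)/(5v^2 + 45v + 540)

Apply the Euclidean algorithm:
  -2v^4 - 18v^3 + 122v^2 + 1458v + 3240 = ((2/5)v + 18/5)(-5v^3 - 135v + 4860) + (176v^2 - 14256)
  -5v^3 - 135v + 4860 = (-(5/176)v)(176v^2 - 14256) + (-540v + 4860)
  176v^2 - 14256 = (-(44/135)v - 44/15)(-540v + 4860) + (0)
Last nonzero remainder: -540v + 4860. Dividing through by -540 gives the monic gcd v - 9.
Cancel v - 9 from numerator and denominator to get the reduced form.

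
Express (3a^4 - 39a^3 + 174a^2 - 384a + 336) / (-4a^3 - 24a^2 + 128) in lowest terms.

Euclidean algorithm in ℚ[a]:
  3a^4 - 39a^3 + 174a^2 - 384a + 336 = (-(3/4)a + 57/4)(-4a^3 - 24a^2 + 128) + (516a^2 - 288a - 1488)
  -4a^3 - 24a^2 + 128 = (-(1/129)a - 94/1849)(516a^2 - 288a - 1488) + (-(48400/1849)a + 96800/1849)
  516a^2 - 288a - 1488 = (-(238521/12100)a - 171957/6050)(-(48400/1849)a + 96800/1849) + (0)
Last nonzero remainder: -(48400/1849)a + 96800/1849. Dividing through by -48400/1849 gives the monic gcd a - 2.
Cancel a - 2 from numerator and denominator to get the reduced form.

(-3a^3 + 33a^2 - 108a + 168)/(4a^2 + 32a + 64)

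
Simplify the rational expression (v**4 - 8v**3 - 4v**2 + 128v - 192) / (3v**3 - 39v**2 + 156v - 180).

(v**2 - 16)/(3v - 15)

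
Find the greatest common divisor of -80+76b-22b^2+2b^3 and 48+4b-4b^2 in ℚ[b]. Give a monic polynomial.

Repeated division with remainder:
  2b^3-22b^2+76b-80 = (-(1/2)b+5)(-4b^2+4b+48) + (80b-320)
  -4b^2+4b+48 = (-(1/20)b-3/20)(80b-320) + (0)
Last nonzero remainder: 80b-320. Dividing through by 80 gives the monic gcd b-4.

-4+b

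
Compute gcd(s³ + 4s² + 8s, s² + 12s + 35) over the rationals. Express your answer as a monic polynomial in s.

By polynomial division,
  s³ + 4s² + 8s = (s − 8)(s² + 12s + 35) + (69s + 280)
  s² + 12s + 35 = ((1/69)s + 548/4761)(69s + 280) + (13195/4761)
  69s + 280 = ((328509/13195)s + 38088/377)(13195/4761) + (0)
The last nonzero remainder is the constant 13195/4761, so the polynomials are coprime and gcd = 1.

1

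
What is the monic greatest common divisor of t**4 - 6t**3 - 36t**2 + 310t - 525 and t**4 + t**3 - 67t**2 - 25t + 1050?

Euclidean algorithm in ℚ[t]:
  t**4 - 6t**3 - 36t**2 + 310t - 525 = (t**4 + t**3 - 67t**2 - 25t + 1050) + (-7t**3 + 31t**2 + 335t - 1575)
  t**4 + t**3 - 67t**2 - 25t + 1050 = (-(1/7)t - 38/49)(-7t**3 + 31t**2 + 335t - 1575) + ((240/49)t**2 + (480/49)t - 1200/7)
  -7t**3 + 31t**2 + 335t - 1575 = (-(343/240)t + 147/16)((240/49)t**2 + (480/49)t - 1200/7) + (0)
Last nonzero remainder: (240/49)t**2 + (480/49)t - 1200/7. Dividing through by 240/49 gives the monic gcd t**2 + 2t - 35.

t**2 + 2t - 35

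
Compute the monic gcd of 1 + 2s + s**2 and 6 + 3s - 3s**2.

Apply the Euclidean algorithm:
  s**2 + 2s + 1 = (-1/3)(-3s**2 + 3s + 6) + (3s + 3)
  -3s**2 + 3s + 6 = (-s + 2)(3s + 3) + (0)
Last nonzero remainder: 3s + 3. Dividing through by 3 gives the monic gcd s + 1.

1 + s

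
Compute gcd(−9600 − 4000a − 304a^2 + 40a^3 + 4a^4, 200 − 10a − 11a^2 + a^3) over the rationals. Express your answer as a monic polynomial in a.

−40 − 6a + a^2

Euclidean algorithm in ℚ[a]:
  4a^4 + 40a^3 − 304a^2 − 4000a − 9600 = (4a + 84)(a^3 − 11a^2 − 10a + 200) + (660a^2 − 3960a − 26400)
  a^3 − 11a^2 − 10a + 200 = ((1/660)a − 1/132)(660a^2 − 3960a − 26400) + (0)
Last nonzero remainder: 660a^2 − 3960a − 26400. Dividing through by 660 gives the monic gcd a^2 − 6a − 40.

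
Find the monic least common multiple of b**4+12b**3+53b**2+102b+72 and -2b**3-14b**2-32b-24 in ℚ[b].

b**5+14b**4+77b**3+208b**2+276b+144

Repeated division with remainder:
  b**4+12b**3+53b**2+102b+72 = (-(1/2)b-5/2)(-2b**3-14b**2-32b-24) + (2b**2+10b+12)
  -2b**3-14b**2-32b-24 = (-b-2)(2b**2+10b+12) + (0)
Last nonzero remainder: 2b**2+10b+12. Dividing through by 2 gives the monic gcd b**2+5b+6.
Then lcm(f, g) = f·g / gcd(f, g); expanding and making the result monic gives the answer.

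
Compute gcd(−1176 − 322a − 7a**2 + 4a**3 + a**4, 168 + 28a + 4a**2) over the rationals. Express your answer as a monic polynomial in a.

42 + 7a + a**2

Euclidean algorithm in ℚ[a]:
  a**4 + 4a**3 − 7a**2 − 322a − 1176 = ((1/4)a**2 − (3/4)a − 7)(4a**2 + 28a + 168) + (0)
Last nonzero remainder: 4a**2 + 28a + 168. Dividing through by 4 gives the monic gcd a**2 + 7a + 42.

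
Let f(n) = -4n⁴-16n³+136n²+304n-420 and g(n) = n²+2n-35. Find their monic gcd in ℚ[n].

n²+2n-35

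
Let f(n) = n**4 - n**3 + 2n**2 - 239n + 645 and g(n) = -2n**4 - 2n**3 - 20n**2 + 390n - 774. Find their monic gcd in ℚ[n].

By polynomial division,
  n**4 - n**3 + 2n**2 - 239n + 645 = (-1/2)(-2n**4 - 2n**3 - 20n**2 + 390n - 774) + (-2n**3 - 8n**2 - 44n + 258)
  -2n**4 - 2n**3 - 20n**2 + 390n - 774 = (n - 3)(-2n**3 - 8n**2 - 44n + 258) + (0)
Last nonzero remainder: -2n**3 - 8n**2 - 44n + 258. Dividing through by -2 gives the monic gcd n**3 + 4n**2 + 22n - 129.

n**3 + 4n**2 + 22n - 129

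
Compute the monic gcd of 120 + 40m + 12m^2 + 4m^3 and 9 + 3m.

3 + m

Apply the Euclidean algorithm:
  4m^3 + 12m^2 + 40m + 120 = ((4/3)m^2 + 40/3)(3m + 9) + (0)
Last nonzero remainder: 3m + 9. Dividing through by 3 gives the monic gcd m + 3.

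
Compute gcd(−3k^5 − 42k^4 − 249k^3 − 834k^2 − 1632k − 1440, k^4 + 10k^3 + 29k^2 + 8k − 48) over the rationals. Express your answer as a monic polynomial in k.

k^3 + 11k^2 + 40k + 48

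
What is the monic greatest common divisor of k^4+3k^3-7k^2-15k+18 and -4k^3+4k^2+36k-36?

Repeated division with remainder:
  k^4+3k^3-7k^2-15k+18 = (-(1/4)k-1)(-4k^3+4k^2+36k-36) + (6k^2+12k-18)
  -4k^3+4k^2+36k-36 = (-(2/3)k+2)(6k^2+12k-18) + (0)
Last nonzero remainder: 6k^2+12k-18. Dividing through by 6 gives the monic gcd k^2+2k-3.

k^2+2k-3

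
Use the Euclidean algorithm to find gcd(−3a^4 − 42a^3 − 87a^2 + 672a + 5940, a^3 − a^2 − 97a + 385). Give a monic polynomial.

Euclidean algorithm in ℚ[a]:
  −3a^4 − 42a^3 − 87a^2 + 672a + 5940 = (−3a − 45)(a^3 − a^2 − 97a + 385) + (−423a^2 − 2538a + 23265)
  a^3 − a^2 − 97a + 385 = (−(1/423)a + 7/423)(−423a^2 − 2538a + 23265) + (0)
Last nonzero remainder: −423a^2 − 2538a + 23265. Dividing through by −423 gives the monic gcd a^2 + 6a − 55.

a^2 + 6a − 55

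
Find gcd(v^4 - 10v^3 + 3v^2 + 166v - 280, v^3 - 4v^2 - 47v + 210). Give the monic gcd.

v - 5

Repeated division with remainder:
  v^4 - 10v^3 + 3v^2 + 166v - 280 = (v - 6)(v^3 - 4v^2 - 47v + 210) + (26v^2 - 326v + 980)
  v^3 - 4v^2 - 47v + 210 = ((1/26)v + 111/338)(26v^2 - 326v + 980) + ((3780/169)v - 18900/169)
  26v^2 - 326v + 980 = ((2197/1890)v - 1183/135)((3780/169)v - 18900/169) + (0)
Last nonzero remainder: (3780/169)v - 18900/169. Dividing through by 3780/169 gives the monic gcd v - 5.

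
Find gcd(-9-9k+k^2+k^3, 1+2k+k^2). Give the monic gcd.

Repeated division with remainder:
  k^3+k^2-9k-9 = (k-1)(k^2+2k+1) + (-8k-8)
  k^2+2k+1 = (-(1/8)k-1/8)(-8k-8) + (0)
Last nonzero remainder: -8k-8. Dividing through by -8 gives the monic gcd k+1.

1+k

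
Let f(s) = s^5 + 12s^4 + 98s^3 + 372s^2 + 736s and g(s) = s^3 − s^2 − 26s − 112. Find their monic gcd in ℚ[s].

Apply the Euclidean algorithm:
  s^5 + 12s^4 + 98s^3 + 372s^2 + 736s = (s^2 + 13s + 137)(s^3 − s^2 − 26s − 112) + (959s^2 + 5754s + 15344)
  s^3 − s^2 − 26s − 112 = ((1/959)s − 1/137)(959s^2 + 5754s + 15344) + (0)
Last nonzero remainder: 959s^2 + 5754s + 15344. Dividing through by 959 gives the monic gcd s^2 + 6s + 16.

s^2 + 6s + 16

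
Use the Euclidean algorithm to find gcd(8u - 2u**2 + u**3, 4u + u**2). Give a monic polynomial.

Repeated division with remainder:
  u**3 - 2u**2 + 8u = (u - 6)(u**2 + 4u) + (32u)
  u**2 + 4u = ((1/32)u + 1/8)(32u) + (0)
Last nonzero remainder: 32u. Dividing through by 32 gives the monic gcd u.

u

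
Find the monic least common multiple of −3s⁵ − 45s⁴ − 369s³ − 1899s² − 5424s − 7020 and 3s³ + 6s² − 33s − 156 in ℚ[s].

s⁶ + 11s⁵ + 63s⁴ + 141s³ − 724s² − 4892s − 9360

Euclidean algorithm in ℚ[s]:
  −3s⁵ − 45s⁴ − 369s³ − 1899s² − 5424s − 7020 = (−s² − 13s − 108)(3s³ + 6s² − 33s − 156) + (−1836s² − 11016s − 23868)
  3s³ + 6s² − 33s − 156 = (−(1/612)s + 1/153)(−1836s² − 11016s − 23868) + (0)
Last nonzero remainder: −1836s² − 11016s − 23868. Dividing through by −1836 gives the monic gcd s² + 6s + 13.
Then lcm(f, g) = f·g / gcd(f, g); expanding and making the result monic gives the answer.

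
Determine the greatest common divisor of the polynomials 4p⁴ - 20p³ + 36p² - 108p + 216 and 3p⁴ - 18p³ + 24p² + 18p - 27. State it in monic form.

p² - 6p + 9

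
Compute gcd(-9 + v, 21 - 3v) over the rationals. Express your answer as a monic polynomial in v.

1

Euclidean algorithm in ℚ[v]:
  v - 9 = (-1/3)(-3v + 21) + (-2)
  -3v + 21 = ((3/2)v - 21/2)(-2) + (0)
The last nonzero remainder is the constant -2, so the polynomials are coprime and gcd = 1.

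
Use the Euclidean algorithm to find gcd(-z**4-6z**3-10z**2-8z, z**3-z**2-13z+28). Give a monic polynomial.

Euclidean algorithm in ℚ[z]:
  -z**4-6z**3-10z**2-8z = (-z-7)(z**3-z**2-13z+28) + (-30z**2-71z+196)
  z**3-z**2-13z+28 = (-(1/30)z+101/900)(-30z**2-71z+196) + ((1351/900)z+1351/225)
  -30z**2-71z+196 = (-(27000/1351)z+6300/193)((1351/900)z+1351/225) + (0)
Last nonzero remainder: (1351/900)z+1351/225. Dividing through by 1351/900 gives the monic gcd z+4.

z+4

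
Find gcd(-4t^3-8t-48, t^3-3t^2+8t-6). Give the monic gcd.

t^2-2t+6

Euclidean algorithm in ℚ[t]:
  -4t^3-8t-48 = (-4)(t^3-3t^2+8t-6) + (-12t^2+24t-72)
  t^3-3t^2+8t-6 = (-(1/12)t+1/12)(-12t^2+24t-72) + (0)
Last nonzero remainder: -12t^2+24t-72. Dividing through by -12 gives the monic gcd t^2-2t+6.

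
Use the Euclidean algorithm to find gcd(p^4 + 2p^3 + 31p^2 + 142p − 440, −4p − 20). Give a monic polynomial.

p + 5

Repeated division with remainder:
  p^4 + 2p^3 + 31p^2 + 142p − 440 = (−(1/4)p^3 + (3/4)p^2 − (23/2)p + 22)(−4p − 20) + (0)
Last nonzero remainder: −4p − 20. Dividing through by −4 gives the monic gcd p + 5.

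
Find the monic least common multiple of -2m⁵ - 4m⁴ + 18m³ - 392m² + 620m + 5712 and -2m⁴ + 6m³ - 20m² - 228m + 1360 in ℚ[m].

Repeated division with remainder:
  -2m⁵ - 4m⁴ + 18m³ - 392m² + 620m + 5712 = (m + 5)(-2m⁴ + 6m³ - 20m² - 228m + 1360) + (8m³ - 64m² + 400m - 1088)
  -2m⁴ + 6m³ - 20m² - 228m + 1360 = (-(1/4)m - 5/4)(8m³ - 64m² + 400m - 1088) + (0)
Last nonzero remainder: 8m³ - 64m² + 400m - 1088. Dividing through by 8 gives the monic gcd m³ - 8m² + 50m - 136.
Then lcm(f, g) = f·g / gcd(f, g); expanding and making the result monic gives the answer.

m⁶ + 7m⁵ + m⁴ + 151m³ + 670m² - 4406m - 14280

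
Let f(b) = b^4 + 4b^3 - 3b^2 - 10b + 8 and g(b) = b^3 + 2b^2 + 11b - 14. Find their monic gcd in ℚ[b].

Euclidean algorithm in ℚ[b]:
  b^4 + 4b^3 - 3b^2 - 10b + 8 = (b + 2)(b^3 + 2b^2 + 11b - 14) + (-18b^2 - 18b + 36)
  b^3 + 2b^2 + 11b - 14 = (-(1/18)b - 1/18)(-18b^2 - 18b + 36) + (12b - 12)
  -18b^2 - 18b + 36 = (-(3/2)b - 3)(12b - 12) + (0)
Last nonzero remainder: 12b - 12. Dividing through by 12 gives the monic gcd b - 1.

b - 1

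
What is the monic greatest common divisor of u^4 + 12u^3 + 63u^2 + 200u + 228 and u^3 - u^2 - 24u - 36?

u + 2

Repeated division with remainder:
  u^4 + 12u^3 + 63u^2 + 200u + 228 = (u + 13)(u^3 - u^2 - 24u - 36) + (100u^2 + 548u + 696)
  u^3 - u^2 - 24u - 36 = ((1/100)u - 81/1250)(100u^2 + 548u + 696) + ((2844/625)u + 5688/625)
  100u^2 + 548u + 696 = ((15625/711)u + 18125/237)((2844/625)u + 5688/625) + (0)
Last nonzero remainder: (2844/625)u + 5688/625. Dividing through by 2844/625 gives the monic gcd u + 2.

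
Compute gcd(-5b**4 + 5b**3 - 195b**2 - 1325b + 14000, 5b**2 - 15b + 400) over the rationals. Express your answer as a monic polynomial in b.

b**2 - 3b + 80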